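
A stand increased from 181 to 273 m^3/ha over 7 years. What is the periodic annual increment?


PAI = (V2 - V1) / period = (273 - 181) / 7 = 92 / 7 = 13.1429 ≈ 13.14 m^3/ha/yr

13.14 m^3/ha/yr


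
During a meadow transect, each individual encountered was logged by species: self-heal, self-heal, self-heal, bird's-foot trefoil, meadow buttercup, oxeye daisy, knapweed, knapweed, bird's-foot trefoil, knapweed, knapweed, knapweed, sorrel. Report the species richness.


Total individuals logged = 13
Distinct species (count of individuals): self-heal (3), bird's-foot trefoil (2), meadow buttercup (1), oxeye daisy (1), knapweed (5), sorrel (1)
Species richness = number of distinct species = 6

6


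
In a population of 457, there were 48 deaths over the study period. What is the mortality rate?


Mortality rate = 48 / 457 = 0.105033 ≈ 0.1050

0.1050


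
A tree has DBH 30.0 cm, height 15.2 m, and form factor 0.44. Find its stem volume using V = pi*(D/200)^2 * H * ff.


(D/200)^2 = (30.0/200)^2 = 0.15^2 = 0.0225
BA = 3.141593 * 0.0225 = 0.0706858 m^2
V = 0.0706858 * 15.2 * 0.44 = 0.472747 ≈ 0.473 m^3

0.473 m^3


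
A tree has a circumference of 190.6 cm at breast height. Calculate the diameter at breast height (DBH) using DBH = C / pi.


DBH = C / pi = 190.6 / 3.141593 = 60.6699 ≈ 60.67 cm

60.67 cm


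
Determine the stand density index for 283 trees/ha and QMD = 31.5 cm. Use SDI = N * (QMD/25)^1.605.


QMD/25 = 31.5/25 = 1.26
(1.26)^1.605 = exp(1.605 * ln(1.26)) = exp(1.605 * 0.231112) = exp(0.370935) = 1.44909
SDI = 283 * 1.44909 = 410.092 ≈ 410

410


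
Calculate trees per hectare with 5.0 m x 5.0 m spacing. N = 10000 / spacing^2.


N = 10000 / 5.0^2 = 10000 / 25 = 400.000 ≈ 400 trees/ha

400 trees/ha


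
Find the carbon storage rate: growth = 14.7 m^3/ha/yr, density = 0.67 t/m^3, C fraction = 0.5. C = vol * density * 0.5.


C = 14.7 * 0.67 * 0.5 = 4.9245 ≈ 4.92 t C/ha/yr

4.92 t C/ha/yr


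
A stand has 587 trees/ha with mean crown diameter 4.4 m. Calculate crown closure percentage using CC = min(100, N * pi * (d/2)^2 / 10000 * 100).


(d/2)^2 = (4.4/2)^2 = 2.2^2 = 4.84
Crown area = 3.141593 * 4.84 = 15.2053 m^2
N * area / 10000 * 100 = 587 * 15.2053 / 10000 * 100 = 89.2551
CC = min(100, 89.2551) = 89.2551 ≈ 89.3%

89.3%


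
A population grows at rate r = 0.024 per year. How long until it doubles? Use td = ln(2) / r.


td = ln(2) / 0.024 = 0.693147 / 0.024 = 28.8811 ≈ 28.9 years

28.9 years


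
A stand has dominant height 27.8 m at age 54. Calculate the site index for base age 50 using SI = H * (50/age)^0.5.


50/54 = 0.925926
(0.925926)^0.5 = 0.962250
SI = 27.8 * 0.962250 = 26.7506 ≈ 26.8 m

26.8 m


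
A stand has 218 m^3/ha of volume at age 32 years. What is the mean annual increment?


MAI = 218 / 32 = 6.8125 ≈ 6.81 m^3/ha/yr

6.81 m^3/ha/yr


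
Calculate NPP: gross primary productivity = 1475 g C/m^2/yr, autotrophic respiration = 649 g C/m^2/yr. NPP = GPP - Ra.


NPP = GPP - Ra = 1475 - 649 = 826 g C/m^2/yr

826 g C/m^2/yr


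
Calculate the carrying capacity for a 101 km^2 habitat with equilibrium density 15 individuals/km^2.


K = 15 * 101 = 1515 individuals

1515 individuals


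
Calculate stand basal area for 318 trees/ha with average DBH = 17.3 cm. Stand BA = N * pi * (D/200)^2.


(D/200)^2 = (17.3/200)^2 = 0.0865^2 = 0.00748225
Individual BA = 3.141593 * 0.00748225 = 0.0235062 m^2
Stand BA = 318 * 0.0235062 = 7.47497 ≈ 7.47 m^2/ha

7.47 m^2/ha


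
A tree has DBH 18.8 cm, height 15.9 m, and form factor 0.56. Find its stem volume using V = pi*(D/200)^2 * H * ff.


(D/200)^2 = (18.8/200)^2 = 0.094^2 = 0.008836
BA = 3.141593 * 0.008836 = 0.0277591 m^2
V = 0.0277591 * 15.9 * 0.56 = 0.247167 ≈ 0.247 m^3

0.247 m^3


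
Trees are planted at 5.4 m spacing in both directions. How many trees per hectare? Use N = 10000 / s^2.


N = 10000 / 5.4^2 = 10000 / 29.16 = 342.936 ≈ 343 trees/ha

343 trees/ha


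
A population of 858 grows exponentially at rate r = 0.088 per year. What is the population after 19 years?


r*t = 0.088 * 19 = 1.672
exp(1.672) = 5.32280
N = 858 * 5.32280 = 4566.96 ≈ 4567

4567


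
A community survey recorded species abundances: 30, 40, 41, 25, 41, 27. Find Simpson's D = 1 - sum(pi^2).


Total N = 30 + 40 + 41 + 25 + 41 + 27 = 204
Per-species terms:
  p = 30/204 = 0.147059; p^2 = 0.147059^2 = 0.021626
  p = 40/204 = 0.196078; p^2 = 0.196078^2 = 0.038447
  p = 41/204 = 0.200980; p^2 = 0.200980^2 = 0.040393
  p = 25/204 = 0.122549; p^2 = 0.122549^2 = 0.015018
  p = 41/204 = 0.200980; p^2 = 0.200980^2 = 0.040393
  p = 27/204 = 0.132353; p^2 = 0.132353^2 = 0.017517
sum(p^2) = 0.021626 + 0.038447 + 0.040393 + 0.015018 + 0.040393 + 0.017517 = 0.173394
D = 1 - 0.173394 = 0.826606 ≈ 0.8266

0.8266


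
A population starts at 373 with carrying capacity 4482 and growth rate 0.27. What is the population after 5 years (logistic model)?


(K - N0)/N0 = (4482 - 373)/373 = 4109/373 = 11.0161
r*t = 0.27 * 5 = 1.35; exp(-1.35) = 0.259240
11.0161 * 0.259240 = 2.85581
1 + 2.85581 = 3.85581
N = 4482 / 3.85581 = 1162.40 ≈ 1162

1162


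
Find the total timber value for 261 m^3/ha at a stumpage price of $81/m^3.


Value = 261 * 81 = $21141/ha

$21141/ha


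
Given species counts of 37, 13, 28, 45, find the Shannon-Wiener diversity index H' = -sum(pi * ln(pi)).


Total N = 37 + 13 + 28 + 45 = 123
Per-species terms:
  p = 37/123 = 0.300813; ln(p) = -1.201266; p*ln(p) = 0.300813 * (-1.201266) = -0.361356
  p = 13/123 = 0.105691; ln(p) = -2.247236; p*ln(p) = 0.105691 * (-2.247236) = -0.237513
  p = 28/123 = 0.227642; ln(p) = -1.479981; p*ln(p) = 0.227642 * (-1.479981) = -0.336906
  p = 45/123 = 0.365854; ln(p) = -1.005521; p*ln(p) = 0.365854 * (-1.005521) = -0.367874
sum(p*ln(p)) = (-0.361356) + (-0.237513) + (-0.336906) + (-0.367874) = -1.303649
H' = -(-1.303649) = 1.303649 ≈ 1.3036

1.3036


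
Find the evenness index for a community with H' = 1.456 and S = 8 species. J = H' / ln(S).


ln(8) = 2.07944
J = H' / ln(S) = 1.456 / 2.07944 = 0.700189 ≈ 0.7002

0.7002


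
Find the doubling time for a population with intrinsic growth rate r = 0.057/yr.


td = ln(2) / 0.057 = 0.693147 / 0.057 = 12.1605 ≈ 12.2 years

12.2 years


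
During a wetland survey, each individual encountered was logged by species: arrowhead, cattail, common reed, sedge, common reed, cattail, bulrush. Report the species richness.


Total individuals logged = 7
Distinct species (count of individuals): arrowhead (1), cattail (2), common reed (2), sedge (1), bulrush (1)
Species richness = number of distinct species = 5

5


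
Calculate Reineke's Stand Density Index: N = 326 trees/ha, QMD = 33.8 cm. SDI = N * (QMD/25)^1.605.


QMD/25 = 33.8/25 = 1.352
(1.352)^1.605 = exp(1.605 * ln(1.352)) = exp(1.605 * 0.301585) = exp(0.484044) = 1.62262
SDI = 326 * 1.62262 = 528.974 ≈ 529

529


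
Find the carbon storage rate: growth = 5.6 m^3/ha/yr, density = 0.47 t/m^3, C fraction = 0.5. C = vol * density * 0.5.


C = 5.6 * 0.47 * 0.5 = 1.316 ≈ 1.32 t C/ha/yr

1.32 t C/ha/yr


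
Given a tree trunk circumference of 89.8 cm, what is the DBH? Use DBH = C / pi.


DBH = C / pi = 89.8 / 3.141593 = 28.5842 ≈ 28.58 cm

28.58 cm


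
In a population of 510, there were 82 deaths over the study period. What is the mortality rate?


Mortality rate = 82 / 510 = 0.160784 ≈ 0.1608

0.1608


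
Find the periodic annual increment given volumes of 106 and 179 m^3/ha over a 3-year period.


PAI = (V2 - V1) / period = (179 - 106) / 3 = 73 / 3 = 24.3333 ≈ 24.33 m^3/ha/yr

24.33 m^3/ha/yr


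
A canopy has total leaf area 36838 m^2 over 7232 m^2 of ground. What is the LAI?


LAI = 36838 / 7232 = 5.0938 ≈ 5.09

5.09


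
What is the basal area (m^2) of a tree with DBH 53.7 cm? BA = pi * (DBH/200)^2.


D/200 = 53.7/200 = 0.2685 m
(D/200)^2 = 0.2685^2 = 0.07209225
BA = 3.141593 * 0.07209225 = 0.226485 ≈ 0.2265 m^2

0.2265 m^2


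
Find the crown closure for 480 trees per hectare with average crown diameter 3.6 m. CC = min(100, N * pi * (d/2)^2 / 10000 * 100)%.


(d/2)^2 = (3.6/2)^2 = 1.8^2 = 3.24
Crown area = 3.141593 * 3.24 = 10.1788 m^2
N * area / 10000 * 100 = 480 * 10.1788 / 10000 * 100 = 48.8582
CC = min(100, 48.8582) = 48.8582 ≈ 48.9%

48.9%


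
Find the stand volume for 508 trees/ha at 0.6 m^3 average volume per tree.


V_stand = 508 * 0.6 = 304.8 m^3/ha

304.8 m^3/ha


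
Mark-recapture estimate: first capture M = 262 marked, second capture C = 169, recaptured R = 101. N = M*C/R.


N = M * C / R = 262 * 169 / 101 = 44278 / 101 = 438.40 ≈ 438

438 individuals


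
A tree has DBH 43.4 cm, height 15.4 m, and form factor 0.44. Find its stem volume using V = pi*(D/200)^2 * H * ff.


(D/200)^2 = (43.4/200)^2 = 0.217^2 = 0.047089
BA = 3.141593 * 0.047089 = 0.147934 m^2
V = 0.147934 * 15.4 * 0.44 = 1.00240 ≈ 1.002 m^3

1.002 m^3


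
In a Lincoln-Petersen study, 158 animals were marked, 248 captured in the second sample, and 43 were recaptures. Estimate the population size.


N = M * C / R = 158 * 248 / 43 = 39184 / 43 = 911.26 ≈ 911

911 individuals


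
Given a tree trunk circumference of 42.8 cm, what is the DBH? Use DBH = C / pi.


DBH = C / pi = 42.8 / 3.141593 = 13.6237 ≈ 13.62 cm

13.62 cm


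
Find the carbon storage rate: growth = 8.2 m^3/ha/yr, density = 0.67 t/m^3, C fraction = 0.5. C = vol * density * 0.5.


C = 8.2 * 0.67 * 0.5 = 2.747 ≈ 2.75 t C/ha/yr

2.75 t C/ha/yr


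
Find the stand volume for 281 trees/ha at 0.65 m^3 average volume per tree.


V_stand = 281 * 0.65 = 182.65 ≈ 182.7 m^3/ha

182.7 m^3/ha


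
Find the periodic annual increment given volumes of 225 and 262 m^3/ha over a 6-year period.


PAI = (V2 - V1) / period = (262 - 225) / 6 = 37 / 6 = 6.1667 ≈ 6.17 m^3/ha/yr

6.17 m^3/ha/yr


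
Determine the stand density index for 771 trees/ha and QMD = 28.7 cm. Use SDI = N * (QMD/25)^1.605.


QMD/25 = 28.7/25 = 1.148
(1.148)^1.605 = exp(1.605 * ln(1.148)) = exp(1.605 * 0.138021) = exp(0.221524) = 1.24798
SDI = 771 * 1.24798 = 962.193 ≈ 962

962


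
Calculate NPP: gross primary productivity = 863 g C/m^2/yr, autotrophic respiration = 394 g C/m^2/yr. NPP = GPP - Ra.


NPP = GPP - Ra = 863 - 394 = 469 g C/m^2/yr

469 g C/m^2/yr


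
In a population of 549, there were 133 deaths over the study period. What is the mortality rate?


Mortality rate = 133 / 549 = 0.242259 ≈ 0.2423

0.2423


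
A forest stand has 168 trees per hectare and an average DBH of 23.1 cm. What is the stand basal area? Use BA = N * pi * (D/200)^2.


(D/200)^2 = (23.1/200)^2 = 0.1155^2 = 0.01334025
Individual BA = 3.141593 * 0.01334025 = 0.0419096 m^2
Stand BA = 168 * 0.0419096 = 7.04081 ≈ 7.04 m^2/ha

7.04 m^2/ha


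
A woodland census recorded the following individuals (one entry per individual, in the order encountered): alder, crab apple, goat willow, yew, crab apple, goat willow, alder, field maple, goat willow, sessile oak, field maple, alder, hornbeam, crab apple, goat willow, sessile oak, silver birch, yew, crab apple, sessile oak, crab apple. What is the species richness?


Total individuals logged = 21
Distinct species (count of individuals): alder (3), crab apple (5), goat willow (4), yew (2), field maple (2), sessile oak (3), hornbeam (1), silver birch (1)
Species richness = number of distinct species = 8

8


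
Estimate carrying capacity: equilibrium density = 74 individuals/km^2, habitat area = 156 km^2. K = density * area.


K = 74 * 156 = 11544 individuals

11544 individuals


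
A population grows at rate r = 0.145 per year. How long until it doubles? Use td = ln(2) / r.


td = ln(2) / 0.145 = 0.693147 / 0.145 = 4.78032 ≈ 4.8 years

4.8 years


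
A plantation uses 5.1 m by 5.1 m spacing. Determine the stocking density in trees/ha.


N = 10000 / 5.1^2 = 10000 / 26.01 = 384.468 ≈ 384 trees/ha

384 trees/ha


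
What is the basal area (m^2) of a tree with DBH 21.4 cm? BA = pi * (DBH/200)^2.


D/200 = 21.4/200 = 0.107 m
(D/200)^2 = 0.107^2 = 0.011449
BA = 3.141593 * 0.011449 = 0.0359681 ≈ 0.0360 m^2

0.0360 m^2


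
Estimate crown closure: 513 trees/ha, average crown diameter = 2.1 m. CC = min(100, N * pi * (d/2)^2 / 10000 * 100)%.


(d/2)^2 = (2.1/2)^2 = 1.05^2 = 1.1025
Crown area = 3.141593 * 1.1025 = 3.46361 m^2
N * area / 10000 * 100 = 513 * 3.46361 / 10000 * 100 = 17.7683
CC = min(100, 17.7683) = 17.7683 ≈ 17.8%

17.8%


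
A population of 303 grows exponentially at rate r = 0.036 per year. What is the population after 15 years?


r*t = 0.036 * 15 = 0.54
exp(0.54) = 1.71601
N = 303 * 1.71601 = 519.951 ≈ 520

520


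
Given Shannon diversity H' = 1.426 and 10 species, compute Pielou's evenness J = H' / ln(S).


ln(10) = 2.30259
J = H' / ln(S) = 1.426 / 2.30259 = 0.619303 ≈ 0.6193

0.6193


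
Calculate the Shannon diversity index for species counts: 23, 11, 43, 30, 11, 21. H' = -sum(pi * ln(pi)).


Total N = 23 + 11 + 43 + 30 + 11 + 21 = 139
Per-species terms:
  p = 23/139 = 0.165468; ln(p) = -1.798977; p*ln(p) = 0.165468 * (-1.798977) = -0.297673
  p = 11/139 = 0.079137; ln(p) = -2.536575; p*ln(p) = 0.079137 * (-2.536575) = -0.200737
  p = 43/139 = 0.309353; ln(p) = -1.173272; p*ln(p) = 0.309353 * (-1.173272) = -0.362955
  p = 30/139 = 0.215827; ln(p) = -1.533278; p*ln(p) = 0.215827 * (-1.533278) = -0.330923
  p = 11/139 = 0.079137; ln(p) = -2.536575; p*ln(p) = 0.079137 * (-2.536575) = -0.200737
  p = 21/139 = 0.151079; ln(p) = -1.889952; p*ln(p) = 0.151079 * (-1.889952) = -0.285532
sum(p*ln(p)) = (-0.297673) + (-0.200737) + (-0.362955) + (-0.330923) + (-0.200737) + (-0.285532) = -1.678557
H' = -(-1.678557) = 1.678557 ≈ 1.6786

1.6786


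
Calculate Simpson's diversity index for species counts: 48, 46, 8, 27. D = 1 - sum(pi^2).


Total N = 48 + 46 + 8 + 27 = 129
Per-species terms:
  p = 48/129 = 0.372093; p^2 = 0.372093^2 = 0.138453
  p = 46/129 = 0.356589; p^2 = 0.356589^2 = 0.127156
  p = 8/129 = 0.062016; p^2 = 0.062016^2 = 0.003846
  p = 27/129 = 0.209302; p^2 = 0.209302^2 = 0.043807
sum(p^2) = 0.138453 + 0.127156 + 0.003846 + 0.043807 = 0.313262
D = 1 - 0.313262 = 0.686738 ≈ 0.6867

0.6867


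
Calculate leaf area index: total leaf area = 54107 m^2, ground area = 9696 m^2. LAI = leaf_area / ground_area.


LAI = 54107 / 9696 = 5.5803 ≈ 5.58

5.58


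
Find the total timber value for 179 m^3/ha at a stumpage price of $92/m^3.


Value = 179 * 92 = $16468/ha

$16468/ha


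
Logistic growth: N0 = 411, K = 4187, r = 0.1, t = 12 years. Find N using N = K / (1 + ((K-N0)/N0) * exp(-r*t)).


(K - N0)/N0 = (4187 - 411)/411 = 3776/411 = 9.18735
r*t = 0.1 * 12 = 1.2; exp(-1.2) = 0.301194
9.18735 * 0.301194 = 2.76717
1 + 2.76717 = 3.76717
N = 4187 / 3.76717 = 1111.44 ≈ 1111

1111


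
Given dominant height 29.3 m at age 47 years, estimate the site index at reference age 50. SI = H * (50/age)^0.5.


50/47 = 1.06383
(1.06383)^0.5 = 1.03142
SI = 29.3 * 1.03142 = 30.2206 ≈ 30.2 m

30.2 m


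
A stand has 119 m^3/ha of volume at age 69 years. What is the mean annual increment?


MAI = 119 / 69 = 1.7246 ≈ 1.72 m^3/ha/yr

1.72 m^3/ha/yr


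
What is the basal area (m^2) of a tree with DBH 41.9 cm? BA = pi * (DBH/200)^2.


D/200 = 41.9/200 = 0.2095 m
(D/200)^2 = 0.2095^2 = 0.04389025
BA = 3.141593 * 0.04389025 = 0.137885 ≈ 0.1379 m^2

0.1379 m^2


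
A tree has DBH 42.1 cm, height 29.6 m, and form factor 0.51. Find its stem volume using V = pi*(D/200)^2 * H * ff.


(D/200)^2 = (42.1/200)^2 = 0.2105^2 = 0.04431025
BA = 3.141593 * 0.04431025 = 0.139205 m^2
V = 0.139205 * 29.6 * 0.51 = 2.10144 ≈ 2.101 m^3

2.101 m^3


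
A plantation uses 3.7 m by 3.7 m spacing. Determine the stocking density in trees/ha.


N = 10000 / 3.7^2 = 10000 / 13.69 = 730.460 ≈ 730 trees/ha

730 trees/ha


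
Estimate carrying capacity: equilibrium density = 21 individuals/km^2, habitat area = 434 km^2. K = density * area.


K = 21 * 434 = 9114 individuals

9114 individuals


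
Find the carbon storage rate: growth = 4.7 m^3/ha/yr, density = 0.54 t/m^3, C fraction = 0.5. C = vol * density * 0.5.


C = 4.7 * 0.54 * 0.5 = 1.269 ≈ 1.27 t C/ha/yr

1.27 t C/ha/yr


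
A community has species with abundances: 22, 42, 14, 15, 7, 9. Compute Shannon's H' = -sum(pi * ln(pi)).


Total N = 22 + 42 + 14 + 15 + 7 + 9 = 109
Per-species terms:
  p = 22/109 = 0.201835; ln(p) = -1.600305; p*ln(p) = 0.201835 * (-1.600305) = -0.322998
  p = 42/109 = 0.385321; ln(p) = -0.953679; p*ln(p) = 0.385321 * (-0.953679) = -0.367473
  p = 14/109 = 0.128440; ln(p) = -2.052293; p*ln(p) = 0.128440 * (-2.052293) = -0.263597
  p = 15/109 = 0.137615; ln(p) = -1.983295; p*ln(p) = 0.137615 * (-1.983295) = -0.272931
  p = 7/109 = 0.064220; ln(p) = -2.745441; p*ln(p) = 0.064220 * (-2.745441) = -0.176312
  p = 9/109 = 0.082569; ln(p) = -2.494121; p*ln(p) = 0.082569 * (-2.494121) = -0.205937
sum(p*ln(p)) = (-0.322998) + (-0.367473) + (-0.263597) + (-0.272931) + (-0.176312) + (-0.205937) = -1.609248
H' = -(-1.609248) = 1.609248 ≈ 1.6092

1.6092


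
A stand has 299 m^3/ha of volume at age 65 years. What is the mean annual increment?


MAI = 299 / 65 = 4.60 m^3/ha/yr

4.60 m^3/ha/yr


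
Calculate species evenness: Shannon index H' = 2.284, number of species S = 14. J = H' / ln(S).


ln(14) = 2.63906
J = H' / ln(S) = 2.284 / 2.63906 = 0.865460 ≈ 0.8655

0.8655


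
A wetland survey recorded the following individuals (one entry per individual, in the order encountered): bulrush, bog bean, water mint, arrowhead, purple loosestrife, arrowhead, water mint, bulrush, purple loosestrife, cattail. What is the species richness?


Total individuals logged = 10
Distinct species (count of individuals): bulrush (2), bog bean (1), water mint (2), arrowhead (2), purple loosestrife (2), cattail (1)
Species richness = number of distinct species = 6

6


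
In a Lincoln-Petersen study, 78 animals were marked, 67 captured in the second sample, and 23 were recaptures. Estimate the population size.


N = M * C / R = 78 * 67 / 23 = 5226 / 23 = 227.22 ≈ 227

227 individuals


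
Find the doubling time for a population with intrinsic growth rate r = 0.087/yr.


td = ln(2) / 0.087 = 0.693147 / 0.087 = 7.96721 ≈ 8.0 years

8.0 years


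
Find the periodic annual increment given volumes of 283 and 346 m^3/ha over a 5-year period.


PAI = (V2 - V1) / period = (346 - 283) / 5 = 63 / 5 = 12.60 m^3/ha/yr

12.60 m^3/ha/yr


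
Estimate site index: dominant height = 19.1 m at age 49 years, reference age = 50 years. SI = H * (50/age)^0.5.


50/49 = 1.02041
(1.02041)^0.5 = 1.01015
SI = 19.1 * 1.01015 = 19.2939 ≈ 19.3 m

19.3 m


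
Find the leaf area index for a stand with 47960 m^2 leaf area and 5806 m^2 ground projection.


LAI = 47960 / 5806 = 8.2604 ≈ 8.26

8.26


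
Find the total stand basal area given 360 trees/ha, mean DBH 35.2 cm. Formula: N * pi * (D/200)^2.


(D/200)^2 = (35.2/200)^2 = 0.176^2 = 0.030976
Individual BA = 3.141593 * 0.030976 = 0.0973140 m^2
Stand BA = 360 * 0.0973140 = 35.0330 ≈ 35.03 m^2/ha

35.03 m^2/ha


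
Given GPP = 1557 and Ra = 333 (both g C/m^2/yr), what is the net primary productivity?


NPP = GPP - Ra = 1557 - 333 = 1224 g C/m^2/yr

1224 g C/m^2/yr


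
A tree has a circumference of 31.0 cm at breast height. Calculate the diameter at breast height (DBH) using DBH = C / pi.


DBH = C / pi = 31.0 / 3.141593 = 9.86761 ≈ 9.87 cm

9.87 cm


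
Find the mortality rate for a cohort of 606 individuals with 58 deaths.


Mortality rate = 58 / 606 = 0.095710 ≈ 0.0957

0.0957


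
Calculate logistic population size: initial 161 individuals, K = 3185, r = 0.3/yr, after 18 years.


(K - N0)/N0 = (3185 - 161)/161 = 3024/161 = 18.7826
r*t = 0.3 * 18 = 5.4; exp(-5.4) = 0.00451658
18.7826 * 0.00451658 = 0.0848331
1 + 0.0848331 = 1.08483
N = 3185 / 1.08483 = 2935.94 ≈ 2936

2936


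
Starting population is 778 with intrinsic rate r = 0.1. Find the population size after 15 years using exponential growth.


r*t = 0.1 * 15 = 1.5
exp(1.5) = 4.48169
N = 778 * 4.48169 = 3486.75 ≈ 3487

3487


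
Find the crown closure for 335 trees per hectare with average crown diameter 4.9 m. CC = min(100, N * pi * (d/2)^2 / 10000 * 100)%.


(d/2)^2 = (4.9/2)^2 = 2.45^2 = 6.0025
Crown area = 3.141593 * 6.0025 = 18.8574 m^2
N * area / 10000 * 100 = 335 * 18.8574 / 10000 * 100 = 63.1723
CC = min(100, 63.1723) = 63.1723 ≈ 63.2%

63.2%


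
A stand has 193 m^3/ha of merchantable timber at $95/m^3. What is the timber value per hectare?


Value = 193 * 95 = $18335/ha

$18335/ha


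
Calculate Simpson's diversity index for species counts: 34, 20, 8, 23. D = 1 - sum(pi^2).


Total N = 34 + 20 + 8 + 23 = 85
Per-species terms:
  p = 34/85 = 0.400000; p^2 = 0.400000^2 = 0.160000
  p = 20/85 = 0.235294; p^2 = 0.235294^2 = 0.055363
  p = 8/85 = 0.094118; p^2 = 0.094118^2 = 0.008858
  p = 23/85 = 0.270588; p^2 = 0.270588^2 = 0.073218
sum(p^2) = 0.160000 + 0.055363 + 0.008858 + 0.073218 = 0.297439
D = 1 - 0.297439 = 0.702561 ≈ 0.7026

0.7026


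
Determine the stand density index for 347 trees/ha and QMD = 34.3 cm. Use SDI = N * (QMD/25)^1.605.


QMD/25 = 34.3/25 = 1.372
(1.372)^1.605 = exp(1.605 * ln(1.372)) = exp(1.605 * 0.316270) = exp(0.507613) = 1.66132
SDI = 347 * 1.66132 = 576.478 ≈ 576

576


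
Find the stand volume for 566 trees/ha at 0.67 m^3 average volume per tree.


V_stand = 566 * 0.67 = 379.22 ≈ 379.2 m^3/ha

379.2 m^3/ha


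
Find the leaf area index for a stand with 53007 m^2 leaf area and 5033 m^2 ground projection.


LAI = 53007 / 5033 = 10.5319 ≈ 10.53

10.53


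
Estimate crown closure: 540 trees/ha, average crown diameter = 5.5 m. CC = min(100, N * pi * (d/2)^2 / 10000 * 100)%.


(d/2)^2 = (5.5/2)^2 = 2.75^2 = 7.5625
Crown area = 3.141593 * 7.5625 = 23.7583 m^2
N * area / 10000 * 100 = 540 * 23.7583 / 10000 * 100 = 128.295
CC = min(100, 128.295) = 100%

100%


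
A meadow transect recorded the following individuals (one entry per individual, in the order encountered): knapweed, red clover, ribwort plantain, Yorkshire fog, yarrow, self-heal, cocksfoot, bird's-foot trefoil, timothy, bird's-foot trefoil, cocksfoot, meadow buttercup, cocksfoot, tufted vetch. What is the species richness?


Total individuals logged = 14
Distinct species (count of individuals): knapweed (1), red clover (1), ribwort plantain (1), Yorkshire fog (1), yarrow (1), self-heal (1), cocksfoot (3), bird's-foot trefoil (2), timothy (1), meadow buttercup (1), tufted vetch (1)
Species richness = number of distinct species = 11

11


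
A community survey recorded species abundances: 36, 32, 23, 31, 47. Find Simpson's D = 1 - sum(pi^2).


Total N = 36 + 32 + 23 + 31 + 47 = 169
Per-species terms:
  p = 36/169 = 0.213018; p^2 = 0.213018^2 = 0.045377
  p = 32/169 = 0.189349; p^2 = 0.189349^2 = 0.035853
  p = 23/169 = 0.136095; p^2 = 0.136095^2 = 0.018522
  p = 31/169 = 0.183432; p^2 = 0.183432^2 = 0.033647
  p = 47/169 = 0.278107; p^2 = 0.278107^2 = 0.077344
sum(p^2) = 0.045377 + 0.035853 + 0.018522 + 0.033647 + 0.077344 = 0.210743
D = 1 - 0.210743 = 0.789257 ≈ 0.7893

0.7893


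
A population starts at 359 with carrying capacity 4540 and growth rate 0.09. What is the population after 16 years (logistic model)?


(K - N0)/N0 = (4540 - 359)/359 = 4181/359 = 11.6462
r*t = 0.09 * 16 = 1.44; exp(-1.44) = 0.236928
11.6462 * 0.236928 = 2.75931
1 + 2.75931 = 3.75931
N = 4540 / 3.75931 = 1207.67 ≈ 1208

1208


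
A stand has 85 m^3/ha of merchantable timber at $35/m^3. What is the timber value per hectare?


Value = 85 * 35 = $2975/ha

$2975/ha


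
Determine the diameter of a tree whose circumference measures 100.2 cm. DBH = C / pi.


DBH = C / pi = 100.2 / 3.141593 = 31.8946 ≈ 31.89 cm

31.89 cm


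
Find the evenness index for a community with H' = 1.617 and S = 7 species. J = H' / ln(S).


ln(7) = 1.94591
J = H' / ln(S) = 1.617 / 1.94591 = 0.830974 ≈ 0.8310

0.8310


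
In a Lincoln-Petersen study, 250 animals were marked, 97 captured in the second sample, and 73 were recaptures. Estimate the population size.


N = M * C / R = 250 * 97 / 73 = 24250 / 73 = 332.19 ≈ 332

332 individuals


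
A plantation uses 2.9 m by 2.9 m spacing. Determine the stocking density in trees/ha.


N = 10000 / 2.9^2 = 10000 / 8.41 = 1189.06 ≈ 1189 trees/ha

1189 trees/ha


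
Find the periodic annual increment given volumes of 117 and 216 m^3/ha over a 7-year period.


PAI = (V2 - V1) / period = (216 - 117) / 7 = 99 / 7 = 14.1429 ≈ 14.14 m^3/ha/yr

14.14 m^3/ha/yr


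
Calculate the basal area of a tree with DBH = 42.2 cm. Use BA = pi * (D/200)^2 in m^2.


D/200 = 42.2/200 = 0.211 m
(D/200)^2 = 0.211^2 = 0.044521
BA = 3.141593 * 0.044521 = 0.139867 ≈ 0.1399 m^2

0.1399 m^2


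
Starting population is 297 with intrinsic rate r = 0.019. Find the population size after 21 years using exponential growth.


r*t = 0.019 * 21 = 0.399
exp(0.399) = 1.49033
N = 297 * 1.49033 = 442.628 ≈ 443

443


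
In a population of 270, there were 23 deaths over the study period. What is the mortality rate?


Mortality rate = 23 / 270 = 0.085185 ≈ 0.0852

0.0852


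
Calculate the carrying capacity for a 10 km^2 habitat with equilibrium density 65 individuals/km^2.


K = 65 * 10 = 650 individuals

650 individuals


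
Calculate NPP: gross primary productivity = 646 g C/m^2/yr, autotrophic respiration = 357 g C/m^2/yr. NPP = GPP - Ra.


NPP = GPP - Ra = 646 - 357 = 289 g C/m^2/yr

289 g C/m^2/yr


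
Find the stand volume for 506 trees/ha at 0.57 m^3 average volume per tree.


V_stand = 506 * 0.57 = 288.42 ≈ 288.4 m^3/ha

288.4 m^3/ha


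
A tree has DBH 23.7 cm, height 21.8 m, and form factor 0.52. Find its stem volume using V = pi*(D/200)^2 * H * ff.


(D/200)^2 = (23.7/200)^2 = 0.1185^2 = 0.01404225
BA = 3.141593 * 0.01404225 = 0.0441150 m^2
V = 0.0441150 * 21.8 * 0.52 = 0.500088 ≈ 0.500 m^3

0.500 m^3


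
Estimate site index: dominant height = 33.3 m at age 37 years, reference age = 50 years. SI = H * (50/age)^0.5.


50/37 = 1.35135
(1.35135)^0.5 = 1.16248
SI = 33.3 * 1.16248 = 38.7106 ≈ 38.7 m

38.7 m


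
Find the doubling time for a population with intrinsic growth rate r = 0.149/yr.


td = ln(2) / 0.149 = 0.693147 / 0.149 = 4.65199 ≈ 4.7 years

4.7 years


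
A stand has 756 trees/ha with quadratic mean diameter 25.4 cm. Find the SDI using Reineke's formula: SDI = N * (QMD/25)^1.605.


QMD/25 = 25.4/25 = 1.016
(1.016)^1.605 = exp(1.605 * ln(1.016)) = exp(1.605 * 0.0158733) = exp(0.0254766) = 1.02580
SDI = 756 * 1.02580 = 775.505 ≈ 776

776


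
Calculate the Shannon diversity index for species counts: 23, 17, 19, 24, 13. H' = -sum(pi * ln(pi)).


Total N = 23 + 17 + 19 + 24 + 13 = 96
Per-species terms:
  p = 23/96 = 0.239583; ln(p) = -1.428855; p*ln(p) = 0.239583 * (-1.428855) = -0.342329
  p = 17/96 = 0.177083; ln(p) = -1.731137; p*ln(p) = 0.177083 * (-1.731137) = -0.306555
  p = 19/96 = 0.197917; ln(p) = -1.619908; p*ln(p) = 0.197917 * (-1.619908) = -0.320607
  p = 24/96 = 0.250000; ln(p) = -1.386294; p*ln(p) = 0.250000 * (-1.386294) = -0.346574
  p = 13/96 = 0.135417; ln(p) = -1.999396; p*ln(p) = 0.135417 * (-1.999396) = -0.270752
sum(p*ln(p)) = (-0.342329) + (-0.306555) + (-0.320607) + (-0.346574) + (-0.270752) = -1.586817
H' = -(-1.586817) = 1.586817 ≈ 1.5868

1.5868


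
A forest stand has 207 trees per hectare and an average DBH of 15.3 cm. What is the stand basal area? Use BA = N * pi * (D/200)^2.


(D/200)^2 = (15.3/200)^2 = 0.0765^2 = 0.00585225
Individual BA = 3.141593 * 0.00585225 = 0.0183854 m^2
Stand BA = 207 * 0.0183854 = 3.80578 ≈ 3.81 m^2/ha

3.81 m^2/ha


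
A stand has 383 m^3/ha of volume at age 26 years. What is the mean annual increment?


MAI = 383 / 26 = 14.7308 ≈ 14.73 m^3/ha/yr

14.73 m^3/ha/yr


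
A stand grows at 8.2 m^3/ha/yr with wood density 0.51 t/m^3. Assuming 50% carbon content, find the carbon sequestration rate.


C = 8.2 * 0.51 * 0.5 = 2.091 ≈ 2.09 t C/ha/yr

2.09 t C/ha/yr


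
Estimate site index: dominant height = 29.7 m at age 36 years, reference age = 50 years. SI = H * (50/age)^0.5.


50/36 = 1.38889
(1.38889)^0.5 = 1.17851
SI = 29.7 * 1.17851 = 35.0017 ≈ 35.0 m

35.0 m


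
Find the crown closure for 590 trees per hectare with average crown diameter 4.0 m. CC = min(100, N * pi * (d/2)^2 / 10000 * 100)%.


(d/2)^2 = (4.0/2)^2 = 2^2 = 4
Crown area = 3.141593 * 4 = 12.5664 m^2
N * area / 10000 * 100 = 590 * 12.5664 / 10000 * 100 = 74.1418
CC = min(100, 74.1418) = 74.1418 ≈ 74.1%

74.1%


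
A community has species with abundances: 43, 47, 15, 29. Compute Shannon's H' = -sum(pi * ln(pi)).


Total N = 43 + 47 + 15 + 29 = 134
Per-species terms:
  p = 43/134 = 0.320896; ln(p) = -1.136638; p*ln(p) = 0.320896 * (-1.136638) = -0.364743
  p = 47/134 = 0.350746; ln(p) = -1.047693; p*ln(p) = 0.350746 * (-1.047693) = -0.367474
  p = 15/134 = 0.111940; ln(p) = -2.189792; p*ln(p) = 0.111940 * (-2.189792) = -0.245125
  p = 29/134 = 0.216418; ln(p) = -1.530544; p*ln(p) = 0.216418 * (-1.530544) = -0.331237
sum(p*ln(p)) = (-0.364743) + (-0.367474) + (-0.245125) + (-0.331237) = -1.308579
H' = -(-1.308579) = 1.308579 ≈ 1.3086

1.3086


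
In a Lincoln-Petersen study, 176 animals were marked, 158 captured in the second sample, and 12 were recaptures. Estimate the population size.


N = M * C / R = 176 * 158 / 12 = 27808 / 12 = 2317.33 ≈ 2317

2317 individuals


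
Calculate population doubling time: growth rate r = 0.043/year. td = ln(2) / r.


td = ln(2) / 0.043 = 0.693147 / 0.043 = 16.1197 ≈ 16.1 years

16.1 years


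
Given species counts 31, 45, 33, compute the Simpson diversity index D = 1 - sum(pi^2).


Total N = 31 + 45 + 33 = 109
Per-species terms:
  p = 31/109 = 0.284404; p^2 = 0.284404^2 = 0.080886
  p = 45/109 = 0.412844; p^2 = 0.412844^2 = 0.170440
  p = 33/109 = 0.302752; p^2 = 0.302752^2 = 0.091659
sum(p^2) = 0.080886 + 0.170440 + 0.091659 = 0.342985
D = 1 - 0.342985 = 0.657015 ≈ 0.6570

0.6570


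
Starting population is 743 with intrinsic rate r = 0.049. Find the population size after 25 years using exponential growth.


r*t = 0.049 * 25 = 1.225
exp(1.225) = 3.40417
N = 743 * 3.40417 = 2529.30 ≈ 2529

2529


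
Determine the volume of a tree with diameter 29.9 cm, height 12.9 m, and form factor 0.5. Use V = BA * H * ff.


(D/200)^2 = (29.9/200)^2 = 0.1495^2 = 0.02235025
BA = 3.141593 * 0.02235025 = 0.0702154 m^2
V = 0.0702154 * 12.9 * 0.5 = 0.452889 ≈ 0.453 m^3

0.453 m^3


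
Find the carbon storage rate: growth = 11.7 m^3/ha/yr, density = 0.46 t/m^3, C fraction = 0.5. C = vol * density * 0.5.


C = 11.7 * 0.46 * 0.5 = 2.691 ≈ 2.69 t C/ha/yr

2.69 t C/ha/yr


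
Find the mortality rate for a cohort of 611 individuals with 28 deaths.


Mortality rate = 28 / 611 = 0.045827 ≈ 0.0458

0.0458


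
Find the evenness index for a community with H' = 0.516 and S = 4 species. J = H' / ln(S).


ln(4) = 1.38629
J = H' / ln(S) = 0.516 / 1.38629 = 0.372216 ≈ 0.3722

0.3722


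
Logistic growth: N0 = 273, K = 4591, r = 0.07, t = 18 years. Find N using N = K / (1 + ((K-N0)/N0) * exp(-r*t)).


(K - N0)/N0 = (4591 - 273)/273 = 4318/273 = 15.8168
r*t = 0.07 * 18 = 1.26; exp(-1.26) = 0.283654
15.8168 * 0.283654 = 4.48650
1 + 4.48650 = 5.48650
N = 4591 / 5.48650 = 836.781 ≈ 837

837


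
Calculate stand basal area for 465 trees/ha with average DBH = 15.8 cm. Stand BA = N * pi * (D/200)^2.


(D/200)^2 = (15.8/200)^2 = 0.079^2 = 0.006241
Individual BA = 3.141593 * 0.006241 = 0.0196067 m^2
Stand BA = 465 * 0.0196067 = 9.11712 ≈ 9.12 m^2/ha

9.12 m^2/ha


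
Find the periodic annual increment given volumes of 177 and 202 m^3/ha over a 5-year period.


PAI = (V2 - V1) / period = (202 - 177) / 5 = 25 / 5 = 5.00 m^3/ha/yr

5.00 m^3/ha/yr


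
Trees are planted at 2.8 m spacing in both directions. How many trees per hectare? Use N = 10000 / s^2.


N = 10000 / 2.8^2 = 10000 / 7.84 = 1275.51 ≈ 1276 trees/ha

1276 trees/ha


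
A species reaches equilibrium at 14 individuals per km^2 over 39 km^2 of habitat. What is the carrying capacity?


K = 14 * 39 = 546 individuals

546 individuals


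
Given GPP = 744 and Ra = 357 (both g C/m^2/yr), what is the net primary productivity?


NPP = GPP - Ra = 744 - 357 = 387 g C/m^2/yr

387 g C/m^2/yr


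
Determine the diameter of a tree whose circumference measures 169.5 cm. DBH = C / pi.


DBH = C / pi = 169.5 / 3.141593 = 53.9535 ≈ 53.95 cm

53.95 cm


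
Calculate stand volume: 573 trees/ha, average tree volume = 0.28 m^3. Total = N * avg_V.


V_stand = 573 * 0.28 = 160.44 ≈ 160.4 m^3/ha

160.4 m^3/ha


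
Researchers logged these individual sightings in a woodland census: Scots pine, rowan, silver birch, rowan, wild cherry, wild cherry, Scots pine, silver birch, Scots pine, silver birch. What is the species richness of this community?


Total individuals logged = 10
Distinct species (count of individuals): Scots pine (3), rowan (2), silver birch (3), wild cherry (2)
Species richness = number of distinct species = 4

4


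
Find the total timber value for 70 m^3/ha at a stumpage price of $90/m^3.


Value = 70 * 90 = $6300/ha

$6300/ha


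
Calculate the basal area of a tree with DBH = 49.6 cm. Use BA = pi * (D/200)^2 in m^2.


D/200 = 49.6/200 = 0.248 m
(D/200)^2 = 0.248^2 = 0.061504
BA = 3.141593 * 0.061504 = 0.193221 ≈ 0.1932 m^2

0.1932 m^2


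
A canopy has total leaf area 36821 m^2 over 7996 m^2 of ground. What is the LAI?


LAI = 36821 / 7996 = 4.6049 ≈ 4.60

4.60


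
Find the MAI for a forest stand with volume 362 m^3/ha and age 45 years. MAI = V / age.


MAI = 362 / 45 = 8.0444 ≈ 8.04 m^3/ha/yr

8.04 m^3/ha/yr


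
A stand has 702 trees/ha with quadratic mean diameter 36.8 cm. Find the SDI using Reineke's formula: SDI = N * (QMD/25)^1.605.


QMD/25 = 36.8/25 = 1.472
(1.472)^1.605 = exp(1.605 * ln(1.472)) = exp(1.605 * 0.386622) = exp(0.620528) = 1.85991
SDI = 702 * 1.85991 = 1305.66 ≈ 1306

1306


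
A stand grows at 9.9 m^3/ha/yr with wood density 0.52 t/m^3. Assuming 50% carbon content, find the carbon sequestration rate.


C = 9.9 * 0.52 * 0.5 = 2.574 ≈ 2.57 t C/ha/yr

2.57 t C/ha/yr


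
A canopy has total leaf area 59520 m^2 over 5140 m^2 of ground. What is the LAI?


LAI = 59520 / 5140 = 11.5798 ≈ 11.58

11.58


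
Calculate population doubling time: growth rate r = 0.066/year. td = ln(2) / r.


td = ln(2) / 0.066 = 0.693147 / 0.066 = 10.5022 ≈ 10.5 years

10.5 years


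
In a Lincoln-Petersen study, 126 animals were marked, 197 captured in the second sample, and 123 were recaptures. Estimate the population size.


N = M * C / R = 126 * 197 / 123 = 24822 / 123 = 201.80 ≈ 202

202 individuals


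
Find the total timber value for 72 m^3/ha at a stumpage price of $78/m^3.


Value = 72 * 78 = $5616/ha

$5616/ha


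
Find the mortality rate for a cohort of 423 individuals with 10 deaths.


Mortality rate = 10 / 423 = 0.023641 ≈ 0.0236

0.0236


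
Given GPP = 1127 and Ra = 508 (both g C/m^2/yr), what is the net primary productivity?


NPP = GPP - Ra = 1127 - 508 = 619 g C/m^2/yr

619 g C/m^2/yr


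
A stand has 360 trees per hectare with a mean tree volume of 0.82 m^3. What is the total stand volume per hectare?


V_stand = 360 * 0.82 = 295.2 m^3/ha

295.2 m^3/ha


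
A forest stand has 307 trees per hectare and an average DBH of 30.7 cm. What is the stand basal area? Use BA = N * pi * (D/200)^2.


(D/200)^2 = (30.7/200)^2 = 0.1535^2 = 0.02356225
Individual BA = 3.141593 * 0.02356225 = 0.0740230 m^2
Stand BA = 307 * 0.0740230 = 22.7251 ≈ 22.73 m^2/ha

22.73 m^2/ha


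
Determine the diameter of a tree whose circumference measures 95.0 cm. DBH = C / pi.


DBH = C / pi = 95.0 / 3.141593 = 30.2394 ≈ 30.24 cm

30.24 cm


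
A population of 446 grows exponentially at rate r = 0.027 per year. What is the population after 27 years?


r*t = 0.027 * 27 = 0.729
exp(0.729) = 2.07301
N = 446 * 2.07301 = 924.562 ≈ 925

925


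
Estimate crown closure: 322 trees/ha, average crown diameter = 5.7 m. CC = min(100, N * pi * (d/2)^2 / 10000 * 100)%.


(d/2)^2 = (5.7/2)^2 = 2.85^2 = 8.1225
Crown area = 3.141593 * 8.1225 = 25.5176 m^2
N * area / 10000 * 100 = 322 * 25.5176 / 10000 * 100 = 82.1667
CC = min(100, 82.1667) = 82.1667 ≈ 82.2%

82.2%


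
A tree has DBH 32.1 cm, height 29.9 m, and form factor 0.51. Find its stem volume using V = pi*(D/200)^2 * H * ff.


(D/200)^2 = (32.1/200)^2 = 0.1605^2 = 0.02576025
BA = 3.141593 * 0.02576025 = 0.0809282 m^2
V = 0.0809282 * 29.9 * 0.51 = 1.23407 ≈ 1.234 m^3

1.234 m^3


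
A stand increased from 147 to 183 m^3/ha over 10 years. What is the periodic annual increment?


PAI = (V2 - V1) / period = (183 - 147) / 10 = 36 / 10 = 3.60 m^3/ha/yr

3.60 m^3/ha/yr


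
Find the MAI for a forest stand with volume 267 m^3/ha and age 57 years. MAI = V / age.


MAI = 267 / 57 = 4.6842 ≈ 4.68 m^3/ha/yr

4.68 m^3/ha/yr


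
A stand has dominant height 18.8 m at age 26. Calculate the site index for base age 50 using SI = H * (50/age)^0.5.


50/26 = 1.92308
(1.92308)^0.5 = 1.38675
SI = 18.8 * 1.38675 = 26.0709 ≈ 26.1 m

26.1 m


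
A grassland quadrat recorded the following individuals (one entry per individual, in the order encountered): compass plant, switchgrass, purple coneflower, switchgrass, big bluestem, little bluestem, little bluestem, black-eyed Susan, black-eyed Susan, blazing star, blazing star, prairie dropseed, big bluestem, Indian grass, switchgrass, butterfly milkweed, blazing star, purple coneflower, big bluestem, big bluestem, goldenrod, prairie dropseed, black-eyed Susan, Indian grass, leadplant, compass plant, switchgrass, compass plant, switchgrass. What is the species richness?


Total individuals logged = 29
Distinct species (count of individuals): compass plant (3), switchgrass (5), purple coneflower (2), big bluestem (4), little bluestem (2), black-eyed Susan (3), blazing star (3), prairie dropseed (2), Indian grass (2), butterfly milkweed (1), goldenrod (1), leadplant (1)
Species richness = number of distinct species = 12

12


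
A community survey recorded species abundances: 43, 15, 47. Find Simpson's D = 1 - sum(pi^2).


Total N = 43 + 15 + 47 = 105
Per-species terms:
  p = 43/105 = 0.409524; p^2 = 0.409524^2 = 0.167710
  p = 15/105 = 0.142857; p^2 = 0.142857^2 = 0.020408
  p = 47/105 = 0.447619; p^2 = 0.447619^2 = 0.200363
sum(p^2) = 0.167710 + 0.020408 + 0.200363 = 0.388481
D = 1 - 0.388481 = 0.611519 ≈ 0.6115

0.6115


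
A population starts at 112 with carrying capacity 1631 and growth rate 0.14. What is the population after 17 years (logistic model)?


(K - N0)/N0 = (1631 - 112)/112 = 1519/112 = 13.5625
r*t = 0.14 * 17 = 2.38; exp(-2.38) = 0.0925506
13.5625 * 0.0925506 = 1.25522
1 + 1.25522 = 2.25522
N = 1631 / 2.25522 = 723.211 ≈ 723

723


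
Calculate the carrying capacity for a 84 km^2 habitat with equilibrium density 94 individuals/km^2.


K = 94 * 84 = 7896 individuals

7896 individuals


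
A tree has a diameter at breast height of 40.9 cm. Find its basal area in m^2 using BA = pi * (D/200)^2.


D/200 = 40.9/200 = 0.2045 m
(D/200)^2 = 0.2045^2 = 0.04182025
BA = 3.141593 * 0.04182025 = 0.131382 ≈ 0.1314 m^2

0.1314 m^2


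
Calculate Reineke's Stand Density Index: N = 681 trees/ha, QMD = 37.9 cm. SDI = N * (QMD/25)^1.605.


QMD/25 = 37.9/25 = 1.516
(1.516)^1.605 = exp(1.605 * ln(1.516)) = exp(1.605 * 0.416075) = exp(0.667800) = 1.94994
SDI = 681 * 1.94994 = 1327.91 ≈ 1328

1328
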